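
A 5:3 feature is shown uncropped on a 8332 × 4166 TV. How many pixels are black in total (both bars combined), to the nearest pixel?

5785185 pixels

5:3 is narrower than Univisium 2:1, so it spans the full height.
That makes the image 6943.3333 px wide (4166 × 5/3).
8332 − 6943.3333 = 1388.6667 px of bars.
Across the 4166-px span: 1388.6667 × 4166 ≈ 5785185 px.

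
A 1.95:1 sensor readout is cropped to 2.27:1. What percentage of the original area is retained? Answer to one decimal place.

2.27:1 is wider than 1.95:1, so the crop keeps the full width and trims the height.
Area ratio = (1.950)/(2.270) = 85.90% retained.

85.9%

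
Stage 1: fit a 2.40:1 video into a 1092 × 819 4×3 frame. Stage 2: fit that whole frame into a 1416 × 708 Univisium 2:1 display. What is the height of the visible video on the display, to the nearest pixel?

2.40:1 in 1092×819: fills the width, so the video is 1092.00 × 455.00.
The 4×3 canvas is height-limited in 1416×708, giving 944.00 × 708.00; scale factor 0.8645.
Applying the same ×0.8645: 455.00 → 393.33.

393 px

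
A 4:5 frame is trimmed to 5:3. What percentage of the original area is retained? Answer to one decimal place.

48.0%

Going from 4:5 to 5:3 means cutting height while keeping width.
(0.800)/(1.667) ≈ 0.480 of the area survives.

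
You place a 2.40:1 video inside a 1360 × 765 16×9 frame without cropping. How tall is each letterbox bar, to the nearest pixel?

2.40:1 (2.400) > 16×9 (1.778), so the video fills the width.
The video is 1360 / 2.400 ≈ 566.67 px tall.
Black = 765 − 566.67 = 198.33 px, or 99.17 per bar.

99 px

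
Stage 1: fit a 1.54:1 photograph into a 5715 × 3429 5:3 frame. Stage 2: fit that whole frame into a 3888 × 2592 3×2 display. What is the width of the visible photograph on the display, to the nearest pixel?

3593 px

Inside the 5715×3429 canvas the photograph is height-limited at 5280.66 × 3429.00.
Second fit — the 5:3 canvas into 3888×2592 spans the width: 3888.00 × 2332.80 (×0.6803 from 5715×3429).
Applying the same ×0.6803: 5280.66 → 3592.51.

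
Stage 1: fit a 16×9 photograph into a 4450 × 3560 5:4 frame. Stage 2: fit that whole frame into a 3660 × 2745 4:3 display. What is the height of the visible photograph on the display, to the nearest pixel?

First fit — 16×9 into 4450×3560 spans the width: 4450.00 × 2503.12.
5:4 in 3660×2745: fills the height, so the intermediate becomes 3431.25 × 2745.00 — a scale of ×0.7711.
Applying the same ×0.7711: 2503.12 → 1930.08.

1930 px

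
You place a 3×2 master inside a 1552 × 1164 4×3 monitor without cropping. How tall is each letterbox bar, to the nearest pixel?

3×2 (1.500) > 4×3 (1.333), so the master fills the width.
That makes the image 1034.67 px tall (1552 × 2/3).
Leftover height: 1164 − 1034.67 = 129.33 px → 64.67 each side.

65 px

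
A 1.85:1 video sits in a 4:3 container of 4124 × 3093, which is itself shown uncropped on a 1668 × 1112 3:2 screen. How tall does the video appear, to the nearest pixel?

Inside the 4124×3093 canvas the video is width-limited at 4124.00 × 2229.19.
Second fit — the 4:3 canvas into 1668×1112 spans the height: 1482.67 × 1112.00 (×0.3595 from 4124×3093).
So the video's height is 2229.19 × 0.3595 ≈ 801.44.

801 px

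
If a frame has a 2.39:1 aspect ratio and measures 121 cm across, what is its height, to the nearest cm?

121 / 2.390 = 50.63.

51 cm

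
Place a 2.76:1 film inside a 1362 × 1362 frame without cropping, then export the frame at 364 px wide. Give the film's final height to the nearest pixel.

Fitted into 1362×1362, the film spans the width; its height is 1362 / 2.760 ≈ 493.48 px.
Scaling 1362 → 364 is ×0.2673, so the height becomes 493.48 × 0.2673 ≈ 131.88 px.

132 px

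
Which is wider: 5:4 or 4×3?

5:4 = 1.25 and 4×3 = 1.333; 1.333 > 1.25.

4×3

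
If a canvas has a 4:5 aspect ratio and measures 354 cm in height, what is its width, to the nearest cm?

Width = 354 / 5 × 4 = 283.20.

283 cm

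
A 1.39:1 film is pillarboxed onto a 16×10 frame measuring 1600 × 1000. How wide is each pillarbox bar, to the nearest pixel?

105 px

1.39:1 is narrower than 16×10, so it spans the full height.
That makes the image 1390.00 px wide (1000 × 1.390).
Black = 1600 − 1390.00 = 210.00 px, or 105.00 per bar.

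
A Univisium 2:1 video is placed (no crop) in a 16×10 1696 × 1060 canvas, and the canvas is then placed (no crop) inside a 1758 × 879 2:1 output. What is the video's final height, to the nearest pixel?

First fit — Univisium 2:1 into 1696×1060 spans the width: 1696.00 × 848.00.
16×10 in 1758×879: fills the height, so the intermediate becomes 1406.40 × 879.00 — a scale of ×0.8292.
So the video's height is 848.00 × 0.8292 ≈ 703.20.

703 px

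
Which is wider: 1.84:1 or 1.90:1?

1.84 and 1.9; 1.9 > 1.84.

1.90:1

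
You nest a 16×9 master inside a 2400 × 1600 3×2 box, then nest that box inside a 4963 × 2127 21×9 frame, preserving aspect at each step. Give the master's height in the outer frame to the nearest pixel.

1795 px

16×9 in 2400×1600: fills the width, so the master is 2400.00 × 1350.00.
Second fit — the 3×2 canvas into 4963×2127 spans the height: 3190.50 × 2127.00 (×1.3294 from 2400×1600).
Applying the same ×1.3294: 1350.00 → 1794.66.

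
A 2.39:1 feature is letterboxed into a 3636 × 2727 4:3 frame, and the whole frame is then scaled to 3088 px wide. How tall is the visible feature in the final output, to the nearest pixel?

In the 3636×2727 frame the feature fills the width: height = 3636 / 2.390 ≈ 1521.34 px.
Scaling 3636 → 3088 is ×0.8493, so the height becomes 1521.34 × 0.8493 ≈ 1292.05 px.

1292 px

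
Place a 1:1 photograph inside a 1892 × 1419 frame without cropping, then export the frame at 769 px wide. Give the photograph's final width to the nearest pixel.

577 px

In the 1892×1419 frame the photograph fills the height: width = 1419 × 1/1 ≈ 1419.00 px.
Resizing to 769 px wide multiplies everything by 0.4064: 1419.00 → 576.75 px.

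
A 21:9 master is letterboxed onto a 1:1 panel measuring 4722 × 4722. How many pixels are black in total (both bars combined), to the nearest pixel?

12741305 pixels

21:9 is wider than 1:1, so it spans the full width.
Content height = 4722 × 9/21 ≈ 2023.7143 px.
Leftover height: 4722 − 2023.7143 = 2698.2857 px.
Across the 4722-px span: 2698.2857 × 4722 ≈ 12741305 px.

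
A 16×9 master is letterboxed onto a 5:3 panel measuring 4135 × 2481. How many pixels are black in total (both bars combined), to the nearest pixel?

16×9 is wider than 5:3, so it spans the full width.
That makes the image 2325.9375 px tall (4135 × 9/16).
2481 − 2325.9375 = 155.0625 px of bars.
That's 155.0625 × 4135 ≈ 641183 black pixels.

641183 pixels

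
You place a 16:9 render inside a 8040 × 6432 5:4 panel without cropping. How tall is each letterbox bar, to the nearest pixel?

16:9 (1.778) > 5:4 (1.250), so the render fills the width.
Content height = 8040 × 9/16 ≈ 4522.50 px.
Black = 6432 − 4522.50 = 1909.50 px, or 954.75 per bar.

955 px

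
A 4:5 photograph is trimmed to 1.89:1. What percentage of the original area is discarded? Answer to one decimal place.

57.7%

1.89:1 is wider than 4:5, so the crop keeps the full width and trims the height.
Fraction kept = (0.800)/(1.890) ≈ 42.33%, so 57.67% is lost.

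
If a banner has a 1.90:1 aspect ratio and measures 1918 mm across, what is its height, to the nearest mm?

Height = 1918 / 1.900 = 1009.47.

1009 mm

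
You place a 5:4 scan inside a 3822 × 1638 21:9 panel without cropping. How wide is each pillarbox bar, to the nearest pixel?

887 px

5:4 (1.250) < 21:9 (2.333), so the scan fills the height.
That makes the image 2047.50 px wide (1638 × 5/4).
Black = 3822 − 2047.50 = 1774.50 px, or 887.25 per bar.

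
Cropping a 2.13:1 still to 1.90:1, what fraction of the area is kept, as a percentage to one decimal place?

89.2%

The height stays; only width is cut (since 1.90:1 is narrower than 2.13:1).
(1.900)/(2.130) ≈ 0.892 of the area survives.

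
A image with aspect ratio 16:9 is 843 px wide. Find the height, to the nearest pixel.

At 16:9, 843·9/16 ≈ 474.19.

474 px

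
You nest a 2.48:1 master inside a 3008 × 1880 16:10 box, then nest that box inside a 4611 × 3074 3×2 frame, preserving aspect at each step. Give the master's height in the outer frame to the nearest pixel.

1859 px

Inside the 3008×1880 canvas the master is width-limited at 3008.00 × 1212.90.
16:10 in 4611×3074: fills the width, so the intermediate becomes 4611.00 × 2881.88 — a scale of ×1.5329.
The master scales with it: height 1212.90 × 1.5329 ≈ 1859.27.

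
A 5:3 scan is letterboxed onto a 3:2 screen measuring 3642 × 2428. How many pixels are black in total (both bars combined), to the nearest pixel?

5:3 (1.667) > 3:2 (1.500), so the scan fills the width.
Content height = 3642 × 3/5 ≈ 2185.2000 px.
Leftover height: 2428 − 2185.2000 = 242.8000 px.
Across the 3642-px span: 242.8000 × 3642 ≈ 884278 px.

884278 pixels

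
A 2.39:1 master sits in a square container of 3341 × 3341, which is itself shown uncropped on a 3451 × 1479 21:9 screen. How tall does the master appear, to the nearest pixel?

2.39:1 in 3341×3341: fills the width, so the master is 3341.00 × 1397.91.
The square canvas is height-limited in 3451×1479, giving 1479.00 × 1479.00; scale factor 0.4427.
Applying the same ×0.4427: 1397.91 → 618.83.

619 px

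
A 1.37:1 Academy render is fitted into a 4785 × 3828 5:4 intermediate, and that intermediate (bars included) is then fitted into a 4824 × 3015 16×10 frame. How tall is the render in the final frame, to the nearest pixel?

2751 px

First fit — 1.37:1 Academy into 4785×3828 spans the width: 4785.00 × 3492.70.
The 5:4 canvas is height-limited in 4824×3015, giving 3768.75 × 3015.00; scale factor 0.7876.
Applying the same ×0.7876: 3492.70 → 2750.91.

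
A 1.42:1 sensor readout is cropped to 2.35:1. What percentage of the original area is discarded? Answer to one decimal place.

39.6%

2.35:1 is wider than 1.42:1, so the crop keeps the full width and trims the height.
Fraction kept = (1.420)/(2.350) ≈ 60.43%, so 39.57% is lost.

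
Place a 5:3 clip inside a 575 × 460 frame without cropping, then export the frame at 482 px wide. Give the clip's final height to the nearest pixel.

289 px

Fitted into 575×460, the clip spans the width; its height is 575 × 3/5 ≈ 345.00 px.
The frame scales by 482/575 = 0.8383; 345.00 × 0.8383 ≈ 289.20 px.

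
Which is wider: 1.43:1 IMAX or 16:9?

16:9

1.43 and 16:9 = 1.778; 1.778 > 1.43.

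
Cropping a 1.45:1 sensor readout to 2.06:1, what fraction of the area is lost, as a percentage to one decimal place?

29.6%

2.06:1 is wider than 1.45:1, so the crop keeps the full width and trims the height.
Fraction kept = (1.450)/(2.060) ≈ 70.39%, so 29.61% is lost.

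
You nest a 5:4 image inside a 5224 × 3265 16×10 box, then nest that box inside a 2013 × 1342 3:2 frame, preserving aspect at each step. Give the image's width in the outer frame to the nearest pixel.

Inside the 5224×3265 canvas the image is height-limited at 4081.25 × 3265.00.
Second fit — the 16×10 canvas into 2013×1342 spans the width: 2013.00 × 1258.12 (×0.3853 from 5224×3265).
So the image's width is 4081.25 × 0.3853 ≈ 1572.66.

1573 px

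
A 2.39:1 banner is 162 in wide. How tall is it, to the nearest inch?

68 in

Height = 162 / 2.390 = 67.78.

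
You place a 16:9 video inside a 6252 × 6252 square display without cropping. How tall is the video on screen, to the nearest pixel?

16:9 (1.778) > square (1.000), so the video fills the width.
That makes the image 3516.75 px tall (6252 × 9/16).

3517 px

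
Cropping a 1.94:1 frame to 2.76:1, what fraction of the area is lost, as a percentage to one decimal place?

2.76:1 is wider than 1.94:1, so the crop keeps the full width and trims the height.
(1.940)/(2.760) ≈ 0.703 of the area survives, leaving 29.71% discarded.

29.7%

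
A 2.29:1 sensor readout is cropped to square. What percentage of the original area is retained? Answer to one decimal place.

43.7%

Going from 2.29:1 to square means cutting width while keeping height.
(1.000)/(2.290) ≈ 0.437 of the area survives.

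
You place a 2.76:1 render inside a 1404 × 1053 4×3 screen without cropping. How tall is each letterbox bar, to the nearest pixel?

2.76:1 (2.760) > 4×3 (1.333), so the render fills the width.
Content height = 1404 / 2.760 ≈ 508.70 px.
Leftover height: 1053 − 508.70 = 544.30 px → 272.15 each side.

272 px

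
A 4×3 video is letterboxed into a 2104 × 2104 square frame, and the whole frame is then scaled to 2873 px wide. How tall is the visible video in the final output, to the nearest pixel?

At 2104×2104 the video is width-limited, so height = 2104 × 3/4 ≈ 1578.00 px.
Resizing to 2873 px wide multiplies everything by 1.3655: 1578.00 → 2154.75 px.

2155 px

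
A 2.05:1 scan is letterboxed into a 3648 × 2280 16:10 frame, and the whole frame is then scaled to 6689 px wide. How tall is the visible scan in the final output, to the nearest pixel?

3263 px

At 3648×2280 the scan is width-limited, so height = 3648 / 2.050 ≈ 1779.51 px.
Scaling 3648 → 6689 is ×1.8336, so the height becomes 1779.51 × 1.8336 ≈ 3262.93 px.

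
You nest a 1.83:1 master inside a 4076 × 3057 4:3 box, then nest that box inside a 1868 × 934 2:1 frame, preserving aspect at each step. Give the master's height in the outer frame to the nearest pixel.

Inside the 4076×3057 canvas the master is width-limited at 4076.00 × 2227.32.
The 4:3 canvas is height-limited in 1868×934, giving 1245.33 × 934.00; scale factor 0.3055.
So the master's height is 2227.32 × 0.3055 ≈ 680.51.

681 px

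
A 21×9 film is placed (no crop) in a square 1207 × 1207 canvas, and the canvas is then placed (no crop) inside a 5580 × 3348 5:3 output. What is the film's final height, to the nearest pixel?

21×9 in 1207×1207: fills the width, so the film is 1207.00 × 517.29.
The square canvas is height-limited in 5580×3348, giving 3348.00 × 3348.00; scale factor 2.7738.
The film scales with it: height 517.29 × 2.7738 ≈ 1434.86.

1435 px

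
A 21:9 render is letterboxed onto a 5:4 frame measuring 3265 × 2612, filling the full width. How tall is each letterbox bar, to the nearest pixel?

606 px

The render is 3265 × 9/21 ≈ 1399.29 px tall.
2612 − 1399.29 = 1212.71 px of bars (606.36 each).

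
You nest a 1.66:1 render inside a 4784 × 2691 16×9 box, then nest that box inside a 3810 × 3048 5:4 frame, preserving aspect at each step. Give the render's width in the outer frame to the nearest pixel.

First fit — 1.66:1 into 4784×2691 spans the height: 4467.06 × 2691.00.
Second fit — the 16×9 canvas into 3810×3048 spans the width: 3810.00 × 2143.12 (×0.7964 from 4784×2691).
Applying the same ×0.7964: 4467.06 → 3557.59.

3558 px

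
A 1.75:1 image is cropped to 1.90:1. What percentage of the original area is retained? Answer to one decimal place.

The width stays; only height is cut (since 1.90:1 is wider than 1.75:1).
Fraction kept = (1.750)/(1.900) ≈ 92.11%.

92.1%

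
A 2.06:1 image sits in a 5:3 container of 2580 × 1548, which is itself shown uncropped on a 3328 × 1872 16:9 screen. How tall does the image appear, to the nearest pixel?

1515 px

First fit — 2.06:1 into 2580×1548 spans the width: 2580.00 × 1252.43.
5:3 in 3328×1872: fills the height, so the intermediate becomes 3120.00 × 1872.00 — a scale of ×1.2093.
The image scales with it: height 1252.43 × 1.2093 ≈ 1514.56.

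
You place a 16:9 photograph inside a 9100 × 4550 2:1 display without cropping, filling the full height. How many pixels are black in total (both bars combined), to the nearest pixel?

That makes the image 8088.8889 px wide (4550 × 16/9).
Black = 9100 − 8088.8889 = 1011.1111 px.
Bar area = 1011.1111 × 4550 ≈ 4600556 px.

4600556 pixels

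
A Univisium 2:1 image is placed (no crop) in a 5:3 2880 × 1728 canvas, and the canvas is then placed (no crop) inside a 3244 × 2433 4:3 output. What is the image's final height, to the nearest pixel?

Univisium 2:1 in 2880×1728: fills the width, so the image is 2880.00 × 1440.00.
5:3 in 3244×2433: fills the width, so the intermediate becomes 3244.00 × 1946.40 — a scale of ×1.1264.
The image scales with it: height 1440.00 × 1.1264 ≈ 1622.00.

1622 px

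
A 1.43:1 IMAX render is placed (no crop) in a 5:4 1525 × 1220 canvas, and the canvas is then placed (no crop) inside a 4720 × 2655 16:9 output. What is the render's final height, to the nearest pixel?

2321 px

1.43:1 IMAX in 1525×1220: fills the width, so the render is 1525.00 × 1066.43.
Second fit — the 5:4 canvas into 4720×2655 spans the height: 3318.75 × 2655.00 (×2.1762 from 1525×1220).
Applying the same ×2.1762: 1066.43 → 2320.80.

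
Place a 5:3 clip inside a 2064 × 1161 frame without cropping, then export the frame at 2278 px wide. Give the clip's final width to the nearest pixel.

At 2064×1161 the clip is height-limited, so width = 1161 × 5/3 ≈ 1935.00 px.
Resizing to 2278 px wide multiplies everything by 1.1037: 1935.00 → 2135.62 px.

2136 px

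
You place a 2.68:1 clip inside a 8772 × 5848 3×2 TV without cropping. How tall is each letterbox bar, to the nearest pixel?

2.68:1 (2.680) > 3×2 (1.500), so the clip fills the width.
Content height = 8772 / 2.680 ≈ 3273.13 px.
Leftover height: 5848 − 3273.13 = 2574.87 px → 1287.43 each side.

1287 px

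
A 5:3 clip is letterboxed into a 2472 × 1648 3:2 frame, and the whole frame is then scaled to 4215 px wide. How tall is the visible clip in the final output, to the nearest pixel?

2529 px

At 2472×1648 the clip is width-limited, so height = 2472 × 3/5 ≈ 1483.20 px.
Scaling 2472 → 4215 is ×1.7051, so the height becomes 1483.20 × 1.7051 ≈ 2529.00 px.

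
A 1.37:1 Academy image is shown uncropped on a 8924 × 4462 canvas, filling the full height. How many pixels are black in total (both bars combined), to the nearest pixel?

Content width = 4462 × 1.370 ≈ 6112.9400 px.
8924 − 6112.9400 = 2811.0600 px of bars.
Across the 4462-px span: 2811.0600 × 4462 ≈ 12542950 px.

12542950 pixels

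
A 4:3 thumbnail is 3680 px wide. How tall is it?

2760 px

Height = 3680 × 3/4 = 2760.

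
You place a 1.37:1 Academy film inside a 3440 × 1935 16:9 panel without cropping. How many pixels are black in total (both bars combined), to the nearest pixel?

1526812 pixels

1.37:1 Academy is narrower than 16:9, so it spans the full height.
The film is 1935 × 1.370 ≈ 2650.9500 px wide.
Leftover width: 3440 − 2650.9500 = 789.0500 px.
Bar area = 789.0500 × 1935 ≈ 1526812 px.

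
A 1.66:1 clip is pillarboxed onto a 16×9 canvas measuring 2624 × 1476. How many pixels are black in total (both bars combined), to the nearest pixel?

1.66:1 is narrower than 16×9, so it spans the full height.
That makes the image 2450.1600 px wide (1476 × 1.660).
Black = 2624 − 2450.1600 = 173.8400 px.
Across the 1476-px span: 173.8400 × 1476 ≈ 256588 px.

256588 pixels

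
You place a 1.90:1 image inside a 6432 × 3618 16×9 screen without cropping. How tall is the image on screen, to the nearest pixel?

1.90:1 is wider than 16×9, so it spans the full width.
Content height = 6432 / 1.900 ≈ 3385.26 px.

3385 px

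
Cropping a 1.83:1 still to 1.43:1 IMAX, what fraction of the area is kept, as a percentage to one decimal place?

78.1%

Going from 1.83:1 to 1.43:1 IMAX means cutting width while keeping height.
(1.430)/(1.830) ≈ 0.781 of the area survives.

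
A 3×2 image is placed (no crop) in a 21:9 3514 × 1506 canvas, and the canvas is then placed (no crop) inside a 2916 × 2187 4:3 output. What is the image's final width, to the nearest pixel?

1875 px

First fit — 3×2 into 3514×1506 spans the height: 2259.00 × 1506.00.
Second fit — the 21:9 canvas into 2916×2187 spans the width: 2916.00 × 1249.71 (×0.8298 from 3514×1506).
So the image's width is 2259.00 × 0.8298 ≈ 1874.57.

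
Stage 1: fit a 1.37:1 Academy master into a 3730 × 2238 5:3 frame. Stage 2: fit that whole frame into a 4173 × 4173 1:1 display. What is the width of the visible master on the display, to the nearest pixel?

3430 px

1.37:1 Academy in 3730×2238: fills the height, so the master is 3066.06 × 2238.00.
5:3 in 4173×4173: fills the width, so the intermediate becomes 4173.00 × 2503.80 — a scale of ×1.1188.
The master scales with it: width 3066.06 × 1.1188 ≈ 3430.21.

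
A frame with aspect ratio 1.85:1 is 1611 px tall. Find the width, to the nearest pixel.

1611 × 1.850 = 2980.35.

2980 px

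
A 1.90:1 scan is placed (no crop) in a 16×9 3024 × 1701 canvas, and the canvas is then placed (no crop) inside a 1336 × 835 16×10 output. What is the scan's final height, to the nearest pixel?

703 px

Inside the 3024×1701 canvas the scan is width-limited at 3024.00 × 1591.58.
Second fit — the 16×9 canvas into 1336×835 spans the width: 1336.00 × 751.50 (×0.4418 from 3024×1701).
So the scan's height is 1591.58 × 0.4418 ≈ 703.16.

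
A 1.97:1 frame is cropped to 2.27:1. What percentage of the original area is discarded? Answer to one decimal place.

13.2%

2.27:1 is wider than 1.97:1, so the crop keeps the full width and trims the height.
(1.970)/(2.270) ≈ 0.868 of the area survives, leaving 13.22% discarded.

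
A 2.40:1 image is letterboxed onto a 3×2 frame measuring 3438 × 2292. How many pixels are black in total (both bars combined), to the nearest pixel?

Since 2.400 > 1.500, the image is width-limited.
Content height = 3438 / 2.400 ≈ 1432.5000 px.
2292 − 1432.5000 = 859.5000 px of bars.
Bar area = 859.5000 × 3438 ≈ 2954961 px.

2954961 pixels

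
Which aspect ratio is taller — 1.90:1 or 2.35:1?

1.90:1

1.9 and 2.35; 2.35 > 1.9. The smaller width-to-height ratio is the taller frame.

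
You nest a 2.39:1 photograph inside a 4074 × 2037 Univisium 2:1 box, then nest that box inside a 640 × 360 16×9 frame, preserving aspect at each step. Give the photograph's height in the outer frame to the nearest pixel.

268 px

2.39:1 in 4074×2037: fills the width, so the photograph is 4074.00 × 1704.60.
Second fit — the Univisium 2:1 canvas into 640×360 spans the width: 640.00 × 320.00 (×0.1571 from 4074×2037).
Applying the same ×0.1571: 1704.60 → 267.78.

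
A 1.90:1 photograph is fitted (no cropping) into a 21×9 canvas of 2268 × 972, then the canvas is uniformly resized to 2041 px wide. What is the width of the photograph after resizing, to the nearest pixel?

Fitted into 2268×972, the photograph spans the height; its width is 972 × 1.900 ≈ 1846.80 px.
Scaling 2268 → 2041 is ×0.8999, so the width becomes 1846.80 × 0.8999 ≈ 1661.96 px.

1662 px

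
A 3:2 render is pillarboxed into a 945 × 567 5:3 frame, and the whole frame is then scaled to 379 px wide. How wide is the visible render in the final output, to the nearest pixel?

341 px

At 945×567 the render is height-limited, so width = 567 × 3/2 ≈ 850.50 px.
Scaling 945 → 379 is ×0.4011, so the width becomes 850.50 × 0.4011 ≈ 341.10 px.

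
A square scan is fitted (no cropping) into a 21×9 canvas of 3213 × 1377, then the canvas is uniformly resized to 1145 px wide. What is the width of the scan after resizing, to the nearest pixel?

In the 3213×1377 frame the scan fills the height: width = 1377 × 1/1 ≈ 1377.00 px.
The frame scales by 1145/3213 = 0.3564; 1377.00 × 0.3564 ≈ 490.71 px.

491 px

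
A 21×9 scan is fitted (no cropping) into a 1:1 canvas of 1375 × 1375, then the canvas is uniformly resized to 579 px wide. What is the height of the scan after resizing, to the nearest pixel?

248 px

In the 1375×1375 frame the scan fills the width: height = 1375 × 9/21 ≈ 589.29 px.
The frame scales by 579/1375 = 0.4211; 589.29 × 0.4211 ≈ 248.14 px.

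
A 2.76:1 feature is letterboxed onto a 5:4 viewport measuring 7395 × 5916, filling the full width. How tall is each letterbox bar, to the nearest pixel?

Content height = 7395 / 2.760 ≈ 2679.35 px.
Black = 5916 − 2679.35 = 3236.65 px, or 1618.33 per bar.

1618 px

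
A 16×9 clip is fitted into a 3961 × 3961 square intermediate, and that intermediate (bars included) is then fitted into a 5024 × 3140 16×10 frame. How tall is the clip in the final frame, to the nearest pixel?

1766 px

16×9 in 3961×3961: fills the width, so the clip is 3961.00 × 2228.06.
The square canvas is height-limited in 5024×3140, giving 3140.00 × 3140.00; scale factor 0.7927.
So the clip's height is 2228.06 × 0.7927 ≈ 1766.25.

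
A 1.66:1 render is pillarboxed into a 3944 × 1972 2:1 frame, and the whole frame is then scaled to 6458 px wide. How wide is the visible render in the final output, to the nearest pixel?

5360 px

In the 3944×1972 frame the render fills the height: width = 1972 × 1.660 ≈ 3273.52 px.
Resizing to 6458 px wide multiplies everything by 1.6374: 3273.52 → 5360.14 px.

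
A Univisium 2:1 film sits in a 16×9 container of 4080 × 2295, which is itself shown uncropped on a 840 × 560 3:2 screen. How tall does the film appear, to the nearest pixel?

Inside the 4080×2295 canvas the film is width-limited at 4080.00 × 2040.00.
16×9 in 840×560: fills the width, so the intermediate becomes 840.00 × 472.50 — a scale of ×0.2059.
Applying the same ×0.2059: 2040.00 → 420.00.

420 px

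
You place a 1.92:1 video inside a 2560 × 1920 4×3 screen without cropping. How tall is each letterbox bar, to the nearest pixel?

293 px

Since 1.920 > 1.333, the video is width-limited.
Content height = 2560 / 1.920 ≈ 1333.33 px.
Black = 1920 − 1333.33 = 586.67 px, or 293.33 per bar.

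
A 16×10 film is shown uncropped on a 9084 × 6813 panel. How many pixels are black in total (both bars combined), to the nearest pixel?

16×10 (1.600) > 4×3 (1.333), so the film fills the width.
That makes the image 5677.5000 px tall (9084 × 10/16).
6813 − 5677.5000 = 1135.5000 px of bars.
Bar area = 1135.5000 × 9084 ≈ 10314882 px.

10314882 pixels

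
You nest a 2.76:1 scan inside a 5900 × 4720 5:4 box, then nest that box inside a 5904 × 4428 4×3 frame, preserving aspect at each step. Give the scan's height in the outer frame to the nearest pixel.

2.76:1 in 5900×4720: fills the width, so the scan is 5900.00 × 2137.68.
Second fit — the 5:4 canvas into 5904×4428 spans the height: 5535.00 × 4428.00 (×0.9381 from 5900×4720).
The scan scales with it: height 2137.68 × 0.9381 ≈ 2005.43.

2005 px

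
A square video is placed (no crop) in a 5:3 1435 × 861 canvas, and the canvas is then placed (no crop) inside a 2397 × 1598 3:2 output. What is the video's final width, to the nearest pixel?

First fit — square into 1435×861 spans the height: 861.00 × 861.00.
The 5:3 canvas is width-limited in 2397×1598, giving 2397.00 × 1438.20; scale factor 1.6704.
So the video's width is 861.00 × 1.6704 ≈ 1438.20.

1438 px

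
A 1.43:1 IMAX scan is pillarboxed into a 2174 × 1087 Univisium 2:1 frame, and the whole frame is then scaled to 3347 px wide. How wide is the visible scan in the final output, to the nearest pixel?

In the 2174×1087 frame the scan fills the height: width = 1087 × 1.430 ≈ 1554.41 px.
Resizing to 3347 px wide multiplies everything by 1.5396: 1554.41 → 2393.11 px.

2393 px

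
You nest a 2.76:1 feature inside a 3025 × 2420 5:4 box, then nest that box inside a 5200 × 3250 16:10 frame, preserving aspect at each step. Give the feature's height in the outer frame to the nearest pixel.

2.76:1 in 3025×2420: fills the width, so the feature is 3025.00 × 1096.01.
Second fit — the 5:4 canvas into 5200×3250 spans the height: 4062.50 × 3250.00 (×1.3430 from 3025×2420).
So the feature's height is 1096.01 × 1.3430 ≈ 1471.92.

1472 px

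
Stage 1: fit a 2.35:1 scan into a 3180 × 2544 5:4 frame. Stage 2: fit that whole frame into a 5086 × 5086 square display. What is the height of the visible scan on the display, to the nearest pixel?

2164 px

Inside the 3180×2544 canvas the scan is width-limited at 3180.00 × 1353.19.
The 5:4 canvas is width-limited in 5086×5086, giving 5086.00 × 4068.80; scale factor 1.5994.
Applying the same ×1.5994: 1353.19 → 2164.26.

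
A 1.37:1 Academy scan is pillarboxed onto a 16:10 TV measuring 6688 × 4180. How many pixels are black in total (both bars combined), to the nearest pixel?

4018652 pixels

1.37:1 Academy is narrower than 16:10, so it spans the full height.
That makes the image 5726.6000 px wide (4180 × 1.370).
6688 − 5726.6000 = 961.4000 px of bars.
Across the 4180-px span: 961.4000 × 4180 ≈ 4018652 px.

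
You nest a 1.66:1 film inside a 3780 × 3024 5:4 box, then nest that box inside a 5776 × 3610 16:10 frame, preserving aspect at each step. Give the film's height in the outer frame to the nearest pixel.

Inside the 3780×3024 canvas the film is width-limited at 3780.00 × 2277.11.
Second fit — the 5:4 canvas into 5776×3610 spans the height: 4512.50 × 3610.00 (×1.1938 from 3780×3024).
Applying the same ×1.1938: 2277.11 → 2718.37.

2718 px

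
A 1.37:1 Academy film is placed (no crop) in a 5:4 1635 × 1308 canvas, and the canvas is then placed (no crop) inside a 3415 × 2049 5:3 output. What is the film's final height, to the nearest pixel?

1870 px

1.37:1 Academy in 1635×1308: fills the width, so the film is 1635.00 × 1193.43.
Second fit — the 5:4 canvas into 3415×2049 spans the height: 2561.25 × 2049.00 (×1.5665 from 1635×1308).
Applying the same ×1.5665: 1193.43 → 1869.53.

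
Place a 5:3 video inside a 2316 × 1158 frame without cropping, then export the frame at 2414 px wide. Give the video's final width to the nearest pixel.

In the 2316×1158 frame the video fills the height: width = 1158 × 5/3 ≈ 1930.00 px.
The frame scales by 2414/2316 = 1.0423; 1930.00 × 1.0423 ≈ 2011.67 px.

2012 px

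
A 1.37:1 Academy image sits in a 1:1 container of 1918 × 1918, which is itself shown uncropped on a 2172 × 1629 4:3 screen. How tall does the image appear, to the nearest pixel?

1189 px

1.37:1 Academy in 1918×1918: fills the width, so the image is 1918.00 × 1400.00.
The 1:1 canvas is height-limited in 2172×1629, giving 1629.00 × 1629.00; scale factor 0.8493.
So the image's height is 1400.00 × 0.8493 ≈ 1189.05.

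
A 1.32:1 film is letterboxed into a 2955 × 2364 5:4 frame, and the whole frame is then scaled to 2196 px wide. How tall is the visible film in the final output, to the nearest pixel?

1664 px

In the 2955×2364 frame the film fills the width: height = 2955 / 1.320 ≈ 2238.64 px.
Resizing to 2196 px wide multiplies everything by 0.7431: 2238.64 → 1663.64 px.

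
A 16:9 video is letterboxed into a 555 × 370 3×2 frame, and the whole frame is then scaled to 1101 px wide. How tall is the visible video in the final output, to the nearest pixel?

At 555×370 the video is width-limited, so height = 555 × 9/16 ≈ 312.19 px.
Resizing to 1101 px wide multiplies everything by 1.9838: 312.19 → 619.31 px.

619 px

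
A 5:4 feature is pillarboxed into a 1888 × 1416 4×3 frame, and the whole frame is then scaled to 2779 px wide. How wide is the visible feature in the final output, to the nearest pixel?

2605 px

In the 1888×1416 frame the feature fills the height: width = 1416 × 5/4 ≈ 1770.00 px.
The frame scales by 2779/1888 = 1.4719; 1770.00 × 1.4719 ≈ 2605.31 px.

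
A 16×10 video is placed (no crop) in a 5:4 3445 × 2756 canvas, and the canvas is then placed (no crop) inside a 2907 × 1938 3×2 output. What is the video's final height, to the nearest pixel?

Inside the 3445×2756 canvas the video is width-limited at 3445.00 × 2153.12.
5:4 in 2907×1938: fills the height, so the intermediate becomes 2422.50 × 1938.00 — a scale of ×0.7032.
So the video's height is 2153.12 × 0.7032 ≈ 1514.06.

1514 px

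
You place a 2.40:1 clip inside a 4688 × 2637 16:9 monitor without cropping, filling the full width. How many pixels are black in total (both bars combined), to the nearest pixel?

3205029 pixels

Content height = 4688 / 2.400 ≈ 1953.3333 px.
2637 − 1953.3333 = 683.6667 px of bars.
Across the 4688-px span: 683.6667 × 4688 ≈ 3205029 px.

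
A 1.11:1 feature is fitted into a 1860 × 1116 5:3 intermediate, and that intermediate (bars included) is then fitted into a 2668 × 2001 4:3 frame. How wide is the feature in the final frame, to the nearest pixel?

Inside the 1860×1116 canvas the feature is height-limited at 1238.76 × 1116.00.
5:3 in 2668×2001: fills the width, so the intermediate becomes 2668.00 × 1600.80 — a scale of ×1.4344.
The feature scales with it: width 1238.76 × 1.4344 ≈ 1776.89.

1777 px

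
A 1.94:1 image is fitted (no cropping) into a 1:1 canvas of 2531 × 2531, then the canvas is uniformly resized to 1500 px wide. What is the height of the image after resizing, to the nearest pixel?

773 px

At 2531×2531 the image is width-limited, so height = 2531 / 1.940 ≈ 1304.64 px.
Scaling 2531 → 1500 is ×0.5927, so the height becomes 1304.64 × 0.5927 ≈ 773.20 px.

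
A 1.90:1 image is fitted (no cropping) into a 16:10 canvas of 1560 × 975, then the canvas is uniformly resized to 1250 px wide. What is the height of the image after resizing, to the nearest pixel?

Fitted into 1560×975, the image spans the width; its height is 1560 / 1.900 ≈ 821.05 px.
Resizing to 1250 px wide multiplies everything by 0.8013: 821.05 → 657.89 px.

658 px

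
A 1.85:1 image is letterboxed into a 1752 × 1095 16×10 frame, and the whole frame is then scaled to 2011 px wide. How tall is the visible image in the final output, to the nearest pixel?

1087 px

Fitted into 1752×1095, the image spans the width; its height is 1752 / 1.850 ≈ 947.03 px.
Resizing to 2011 px wide multiplies everything by 1.1478: 947.03 → 1087.03 px.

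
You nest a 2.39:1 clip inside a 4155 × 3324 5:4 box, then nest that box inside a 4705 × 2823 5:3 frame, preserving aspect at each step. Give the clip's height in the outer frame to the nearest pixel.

1476 px

2.39:1 in 4155×3324: fills the width, so the clip is 4155.00 × 1738.49.
5:4 in 4705×2823: fills the height, so the intermediate becomes 3528.75 × 2823.00 — a scale of ×0.8493.
Applying the same ×0.8493: 1738.49 → 1476.46.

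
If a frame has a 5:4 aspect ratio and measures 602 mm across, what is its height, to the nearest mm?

At 5:4, 602 × 4/5 ≈ 481.60.

482 mm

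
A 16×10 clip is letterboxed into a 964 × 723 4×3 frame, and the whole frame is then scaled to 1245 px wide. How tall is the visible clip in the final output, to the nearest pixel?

778 px

In the 964×723 frame the clip fills the width: height = 964 × 10/16 ≈ 602.50 px.
Resizing to 1245 px wide multiplies everything by 1.2915: 602.50 → 778.12 px.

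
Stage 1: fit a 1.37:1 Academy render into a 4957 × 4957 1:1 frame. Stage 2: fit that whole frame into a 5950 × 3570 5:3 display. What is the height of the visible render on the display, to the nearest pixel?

1.37:1 Academy in 4957×4957: fills the width, so the render is 4957.00 × 3618.25.
The 1:1 canvas is height-limited in 5950×3570, giving 3570.00 × 3570.00; scale factor 0.7202.
The render scales with it: height 3618.25 × 0.7202 ≈ 2605.84.

2606 px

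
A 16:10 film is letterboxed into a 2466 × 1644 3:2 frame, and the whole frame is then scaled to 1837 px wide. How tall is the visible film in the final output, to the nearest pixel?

1148 px

At 2466×1644 the film is width-limited, so height = 2466 × 10/16 ≈ 1541.25 px.
Resizing to 1837 px wide multiplies everything by 0.7449: 1541.25 → 1148.12 px.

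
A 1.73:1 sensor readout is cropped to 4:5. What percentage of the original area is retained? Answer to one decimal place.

The height stays; only width is cut (since 4:5 is narrower than 1.73:1).
Fraction kept = (0.800)/(1.730) ≈ 46.24%.

46.2%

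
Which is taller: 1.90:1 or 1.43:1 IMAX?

1.9 and 1.43; 1.9 > 1.43. The smaller width-to-height ratio is the taller frame.

1.43:1 IMAX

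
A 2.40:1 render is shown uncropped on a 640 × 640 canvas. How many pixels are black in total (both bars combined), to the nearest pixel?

238933 pixels

2.40:1 is wider than 1:1, so it spans the full width.
The render is 640 / 2.400 ≈ 266.6667 px tall.
Leftover height: 640 − 266.6667 = 373.3333 px.
That's 373.3333 × 640 ≈ 238933 black pixels.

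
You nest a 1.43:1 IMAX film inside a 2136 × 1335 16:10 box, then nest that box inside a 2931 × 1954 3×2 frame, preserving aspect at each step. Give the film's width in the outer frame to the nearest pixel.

2620 px

1.43:1 IMAX in 2136×1335: fills the height, so the film is 1909.05 × 1335.00.
The 16:10 canvas is width-limited in 2931×1954, giving 2931.00 × 1831.88; scale factor 1.3722.
The film scales with it: width 1909.05 × 1.3722 ≈ 2619.58.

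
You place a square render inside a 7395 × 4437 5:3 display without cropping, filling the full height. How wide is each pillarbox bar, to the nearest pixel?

1479 px

Content width = 4437 × 1/1 ≈ 4437.00 px.
Leftover width: 7395 − 4437.00 = 2958.00 px → 1479.00 each side.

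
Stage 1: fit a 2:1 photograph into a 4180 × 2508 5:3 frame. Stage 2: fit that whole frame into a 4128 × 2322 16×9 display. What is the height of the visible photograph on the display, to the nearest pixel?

1935 px

First fit — 2:1 into 4180×2508 spans the width: 4180.00 × 2090.00.
5:3 in 4128×2322: fills the height, so the intermediate becomes 3870.00 × 2322.00 — a scale of ×0.9258.
Applying the same ×0.9258: 2090.00 → 1935.00.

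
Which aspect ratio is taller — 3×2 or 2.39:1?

3×2 = 1.5 and 2.39; 2.39 > 1.5. The smaller width-to-height ratio is the taller frame.

3×2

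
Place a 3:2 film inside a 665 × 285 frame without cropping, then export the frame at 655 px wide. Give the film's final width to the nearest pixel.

421 px

Fitted into 665×285, the film spans the height; its width is 285 × 3/2 ≈ 427.50 px.
Scaling 665 → 655 is ×0.9850, so the width becomes 427.50 × 0.9850 ≈ 421.07 px.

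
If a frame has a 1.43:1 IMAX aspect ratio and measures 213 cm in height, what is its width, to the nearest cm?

At 1.43:1 IMAX, 213 × 1.430 ≈ 304.59.

305 cm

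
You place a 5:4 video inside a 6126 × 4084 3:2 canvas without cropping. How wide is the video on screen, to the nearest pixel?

5105 px

Since 1.250 < 1.500, the video is height-limited.
The video is 4084 × 5/4 ≈ 5105.00 px wide.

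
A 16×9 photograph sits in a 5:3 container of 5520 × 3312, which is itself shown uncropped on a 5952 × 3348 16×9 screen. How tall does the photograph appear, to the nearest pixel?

3139 px

Inside the 5520×3312 canvas the photograph is width-limited at 5520.00 × 3105.00.
Second fit — the 5:3 canvas into 5952×3348 spans the height: 5580.00 × 3348.00 (×1.0109 from 5520×3312).
The photograph scales with it: height 3105.00 × 1.0109 ≈ 3138.75.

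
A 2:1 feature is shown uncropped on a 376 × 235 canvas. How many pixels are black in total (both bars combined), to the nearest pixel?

Since 2.000 > 1.600, the feature is width-limited.
The feature is 376 × 1/2 ≈ 188.0000 px tall.
235 − 188.0000 = 47.0000 px of bars.
Bar area = 47.0000 × 376 ≈ 17672 px.

17672 pixels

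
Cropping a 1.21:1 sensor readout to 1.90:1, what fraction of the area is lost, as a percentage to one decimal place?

The width stays; only height is cut (since 1.90:1 is wider than 1.21:1).
Fraction kept = (1.210)/(1.900) ≈ 63.68%, so 36.32% is lost.

36.3%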